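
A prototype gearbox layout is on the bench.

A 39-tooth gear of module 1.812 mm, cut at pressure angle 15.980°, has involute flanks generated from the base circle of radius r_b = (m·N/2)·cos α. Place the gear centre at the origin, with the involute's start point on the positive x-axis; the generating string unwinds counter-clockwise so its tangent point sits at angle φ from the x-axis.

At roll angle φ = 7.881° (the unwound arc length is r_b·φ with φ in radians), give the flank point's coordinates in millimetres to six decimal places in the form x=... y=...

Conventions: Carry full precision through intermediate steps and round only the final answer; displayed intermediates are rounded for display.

recognized (one wheel, involute flank): single-mesh tooth geometry, m = 1.812, N = 39
pitch radius r_p = m·N/2 = 1.812·39/2 = 35.334000
base radius r_b = r_p·cos α = 35.334000·cos 15.980° = 33.968618
roll angle φ = 7.881° = 0.13754940 rad
x = r_b·(cos φ + φ·sin φ) = 34.288440
y = r_b·(sin φ − φ·cos φ) = 0.029411

x=34.288440 y=0.029411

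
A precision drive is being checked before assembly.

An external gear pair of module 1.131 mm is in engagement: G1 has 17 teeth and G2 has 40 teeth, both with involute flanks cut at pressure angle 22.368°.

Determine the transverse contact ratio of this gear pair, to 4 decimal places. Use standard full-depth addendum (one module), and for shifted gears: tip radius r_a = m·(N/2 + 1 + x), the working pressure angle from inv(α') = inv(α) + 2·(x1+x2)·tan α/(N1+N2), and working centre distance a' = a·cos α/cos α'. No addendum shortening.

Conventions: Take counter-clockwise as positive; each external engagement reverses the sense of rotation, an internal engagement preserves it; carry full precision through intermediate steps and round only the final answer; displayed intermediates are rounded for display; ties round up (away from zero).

single-mesh involute tooth geometry (17T engaging 40T at module 1.131)
base radii: r_b1 = 8.890168, r_b2 = 20.918042
tip radii: r_a1 = 10.744500, r_a2 = 23.751000
no profile shift: α' = α, a' = a
action lengths: √(r_a1²−r_b1²) = 6.034003, √(r_a2²−r_b2²) = 11.249245
base pitch p_b = π·m·cos α = 3.285798
CR = (6.034003 + 11.249245 − 32.233500·sin 22.36800°)/3.285798 = 1.526771
contact ratio ≈ 1.5268

1.5268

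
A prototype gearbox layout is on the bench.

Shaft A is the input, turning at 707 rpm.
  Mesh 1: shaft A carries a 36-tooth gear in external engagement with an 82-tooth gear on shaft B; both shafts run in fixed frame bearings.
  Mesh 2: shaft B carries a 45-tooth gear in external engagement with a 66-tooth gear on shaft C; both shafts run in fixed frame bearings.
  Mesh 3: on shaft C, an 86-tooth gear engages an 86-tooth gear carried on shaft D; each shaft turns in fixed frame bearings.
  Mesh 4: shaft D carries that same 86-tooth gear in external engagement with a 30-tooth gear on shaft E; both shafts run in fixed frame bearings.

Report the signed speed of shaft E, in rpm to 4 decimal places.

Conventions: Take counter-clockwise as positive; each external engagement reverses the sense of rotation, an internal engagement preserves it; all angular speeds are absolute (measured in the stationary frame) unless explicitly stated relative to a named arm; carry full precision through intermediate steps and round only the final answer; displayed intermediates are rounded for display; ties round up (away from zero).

+606.6718 rpm

class = fixed-axis compound train [4 meshes; 4 ratios multiply, 4 sense flips]
mesh 1 [36T→82T]: ω = 707.0000×36/82 = 310.3902 rpm, sense flips to −
mesh 2 [45T→66T]: ω = 310.3902×45/66 = 211.6297 rpm, sense flips to +
mesh 3 [86T→86T]: ω = 211.6297×86/86 = 211.6297 rpm, sense flips to −
mesh 4 [86T→30T]: ω = 211.6297×86/30 = 606.6718 rpm, sense flips to +
signed output speed = +606.6718 rpm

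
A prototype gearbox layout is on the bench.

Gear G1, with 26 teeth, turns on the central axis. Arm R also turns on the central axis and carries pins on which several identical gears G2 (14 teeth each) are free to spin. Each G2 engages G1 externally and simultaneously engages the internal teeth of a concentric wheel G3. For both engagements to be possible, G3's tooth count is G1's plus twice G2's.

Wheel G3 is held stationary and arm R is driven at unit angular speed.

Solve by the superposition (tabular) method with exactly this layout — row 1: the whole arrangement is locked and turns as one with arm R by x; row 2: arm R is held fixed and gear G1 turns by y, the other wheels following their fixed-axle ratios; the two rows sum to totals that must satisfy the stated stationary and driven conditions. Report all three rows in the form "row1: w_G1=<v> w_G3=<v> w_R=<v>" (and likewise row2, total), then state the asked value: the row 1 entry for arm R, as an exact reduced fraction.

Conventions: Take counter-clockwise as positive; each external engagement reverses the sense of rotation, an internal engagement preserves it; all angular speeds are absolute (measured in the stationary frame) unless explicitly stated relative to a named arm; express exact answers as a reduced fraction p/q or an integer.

row1: w_G1=1 w_G3=1 w_R=1
row2: w_G1=27/13 w_G3=-1 w_R=0
total: w_G1=40/13 w_G3=0 w_R=1
asked value: 1

planetary set (26T centre, 14T on arm, 54T internal) — Willis relation
superposition row 1 [locked train]: every member turns x
row 2: sun turns y, ring = −(26/54)·y, arm 0
boundary: total ω_ring = x − (26/54)·y = 0 and total ω_arm = x = 1  ⇒  y = 27/13, x = 1
row 2 ring = −(26/54)·27/13 = -1
totals (row 1 + row 2): sun 1 + 27/13 = 40/13, ring 1 + (-1) = 0, arm 1 + 0 = 1
asked cell (row1, arm) = 1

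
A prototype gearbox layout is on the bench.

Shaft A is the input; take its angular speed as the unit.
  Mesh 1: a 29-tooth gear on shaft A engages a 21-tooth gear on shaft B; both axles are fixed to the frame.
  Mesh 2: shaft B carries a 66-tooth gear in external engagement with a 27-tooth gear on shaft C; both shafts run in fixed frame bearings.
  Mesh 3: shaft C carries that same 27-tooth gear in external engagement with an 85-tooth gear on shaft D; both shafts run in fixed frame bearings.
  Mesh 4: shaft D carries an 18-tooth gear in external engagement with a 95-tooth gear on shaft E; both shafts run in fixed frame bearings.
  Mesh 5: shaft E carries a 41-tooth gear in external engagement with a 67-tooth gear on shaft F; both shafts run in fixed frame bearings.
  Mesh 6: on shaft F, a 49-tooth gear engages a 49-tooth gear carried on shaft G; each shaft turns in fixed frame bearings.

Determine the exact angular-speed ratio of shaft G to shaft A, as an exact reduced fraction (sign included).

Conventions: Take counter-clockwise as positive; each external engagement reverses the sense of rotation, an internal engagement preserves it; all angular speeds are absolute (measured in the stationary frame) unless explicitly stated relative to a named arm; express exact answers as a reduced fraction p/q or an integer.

class = fixed-axis compound train [6 meshes; 6 ratios multiply, 6 sense flips]
mesh 1 [29T→21T]: running ratio 29/21, sense −
mesh 2 [66T→27T]: running ratio 638/189, sense +
mesh 3 [27T→85T]: running ratio 638/595, sense −
mesh 4 [18T→95T]: running ratio 11484/56525, sense +
mesh 5 [41T→67T]: running ratio 470844/3787175, sense −
mesh 6 [49T→49T]: running ratio 470844/3787175, sense +
ω_out/ω_in = 470844/3787175

470844/3787175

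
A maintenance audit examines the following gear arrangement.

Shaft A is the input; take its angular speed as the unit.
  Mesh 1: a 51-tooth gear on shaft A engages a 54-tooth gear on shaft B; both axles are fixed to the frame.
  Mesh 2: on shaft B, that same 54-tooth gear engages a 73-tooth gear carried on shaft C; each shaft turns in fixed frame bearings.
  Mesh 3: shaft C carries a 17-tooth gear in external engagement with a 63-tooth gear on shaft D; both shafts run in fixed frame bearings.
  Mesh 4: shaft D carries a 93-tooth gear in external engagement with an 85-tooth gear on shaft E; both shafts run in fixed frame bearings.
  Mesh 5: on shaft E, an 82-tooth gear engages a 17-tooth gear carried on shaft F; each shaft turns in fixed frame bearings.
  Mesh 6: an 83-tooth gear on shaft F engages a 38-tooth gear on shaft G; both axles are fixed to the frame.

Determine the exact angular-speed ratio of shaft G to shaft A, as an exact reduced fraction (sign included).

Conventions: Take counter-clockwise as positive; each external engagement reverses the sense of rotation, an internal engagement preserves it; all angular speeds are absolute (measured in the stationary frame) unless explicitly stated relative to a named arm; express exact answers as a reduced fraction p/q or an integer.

class = fixed-axis compound train [6 meshes; 6 ratios multiply, 6 sense flips]
mesh 1 [51T→54T]: running ratio 17/18, sense −
mesh 2 [54T→73T]: running ratio 51/73, sense +
mesh 3 [17T→63T]: running ratio 289/1533, sense −
mesh 4 [93T→85T]: running ratio 527/2555, sense +
mesh 5 [82T→17T]: running ratio 2542/2555, sense −
mesh 6 [83T→38T]: running ratio 105493/48545, sense +
ω_out/ω_in = 105493/48545

105493/48545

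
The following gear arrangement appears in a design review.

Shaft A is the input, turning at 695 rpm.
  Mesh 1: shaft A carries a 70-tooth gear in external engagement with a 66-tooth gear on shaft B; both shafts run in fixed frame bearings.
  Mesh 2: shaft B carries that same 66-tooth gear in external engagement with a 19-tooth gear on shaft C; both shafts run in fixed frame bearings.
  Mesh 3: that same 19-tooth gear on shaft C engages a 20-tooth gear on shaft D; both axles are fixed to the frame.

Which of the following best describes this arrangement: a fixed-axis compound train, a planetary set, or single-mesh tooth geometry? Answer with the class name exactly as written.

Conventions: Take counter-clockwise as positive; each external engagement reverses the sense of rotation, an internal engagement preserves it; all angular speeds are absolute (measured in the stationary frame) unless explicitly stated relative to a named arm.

fixed-axis compound train

topology: fixed-axis compound train — 3 meshes, A→D
classification: fixed-axis compound train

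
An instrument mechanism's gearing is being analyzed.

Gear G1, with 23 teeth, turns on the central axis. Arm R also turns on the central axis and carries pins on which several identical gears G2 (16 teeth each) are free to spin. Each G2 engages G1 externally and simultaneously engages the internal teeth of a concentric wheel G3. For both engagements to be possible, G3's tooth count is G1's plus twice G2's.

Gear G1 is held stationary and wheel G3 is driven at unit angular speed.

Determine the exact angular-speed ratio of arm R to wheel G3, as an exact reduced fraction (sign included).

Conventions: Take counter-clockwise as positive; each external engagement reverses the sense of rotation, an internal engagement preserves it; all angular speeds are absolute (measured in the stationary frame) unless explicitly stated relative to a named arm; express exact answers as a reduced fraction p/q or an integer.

planetary set (23T centre, 16T on arm, 55T internal) — Willis relation
ring teeth: 23 + 2·16 = 55
23(ω_sun−ω_arm) = −55(ω_ring−ω_arm),  ω_sun = 0, ω_ring = 1
23(0−ω_arm) = −55(1−ω_arm)  ⇒  78·ω_arm = 55  ⇒  ω_arm = 55/78
ω_out/ω_in = 55/78

55/78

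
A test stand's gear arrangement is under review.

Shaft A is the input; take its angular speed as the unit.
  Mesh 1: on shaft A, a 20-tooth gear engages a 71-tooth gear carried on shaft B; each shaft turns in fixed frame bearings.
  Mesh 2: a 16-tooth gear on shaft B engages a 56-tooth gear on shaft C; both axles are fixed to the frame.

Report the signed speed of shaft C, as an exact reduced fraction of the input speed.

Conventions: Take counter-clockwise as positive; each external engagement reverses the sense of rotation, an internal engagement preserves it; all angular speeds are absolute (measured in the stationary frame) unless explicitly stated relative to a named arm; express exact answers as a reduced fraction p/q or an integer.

40/497

2-mesh fixed-axis compound train (all bearings frame-fixed)
mesh 1 [20T→71T]: |ω|/ω_in = 1×20/71 = 20/71, sense flips to −
mesh 2 [16T→56T]: |ω|/ω_in = (20/71)×16/56 = 40/497, sense flips to +
signed output speed (× input speed) = 40/497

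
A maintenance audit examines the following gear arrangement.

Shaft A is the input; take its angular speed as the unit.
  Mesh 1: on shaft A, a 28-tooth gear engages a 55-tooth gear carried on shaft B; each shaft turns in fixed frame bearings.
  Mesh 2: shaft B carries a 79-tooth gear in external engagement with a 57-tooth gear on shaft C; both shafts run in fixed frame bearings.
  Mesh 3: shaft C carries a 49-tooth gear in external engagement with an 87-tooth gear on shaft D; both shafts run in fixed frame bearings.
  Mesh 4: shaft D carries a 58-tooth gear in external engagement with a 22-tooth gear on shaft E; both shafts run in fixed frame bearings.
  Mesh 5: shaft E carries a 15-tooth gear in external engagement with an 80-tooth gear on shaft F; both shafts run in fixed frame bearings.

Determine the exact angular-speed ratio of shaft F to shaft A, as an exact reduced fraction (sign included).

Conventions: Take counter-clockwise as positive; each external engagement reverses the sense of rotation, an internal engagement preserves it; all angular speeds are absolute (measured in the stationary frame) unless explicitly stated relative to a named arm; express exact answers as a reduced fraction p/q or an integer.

-27097/137940

class = fixed-axis compound train [5 meshes; 5 ratios multiply, 5 sense flips]
mesh 1 [28T→55T]: running ratio 28/55, sense −
mesh 2 [79T→57T]: running ratio 2212/3135, sense +
mesh 3 [49T→87T]: running ratio 108388/272745, sense −
mesh 4 [58T→22T]: running ratio 108388/103455, sense +
mesh 5 [15T→80T]: running ratio 27097/137940, sense −
ω_out/ω_in = -27097/137940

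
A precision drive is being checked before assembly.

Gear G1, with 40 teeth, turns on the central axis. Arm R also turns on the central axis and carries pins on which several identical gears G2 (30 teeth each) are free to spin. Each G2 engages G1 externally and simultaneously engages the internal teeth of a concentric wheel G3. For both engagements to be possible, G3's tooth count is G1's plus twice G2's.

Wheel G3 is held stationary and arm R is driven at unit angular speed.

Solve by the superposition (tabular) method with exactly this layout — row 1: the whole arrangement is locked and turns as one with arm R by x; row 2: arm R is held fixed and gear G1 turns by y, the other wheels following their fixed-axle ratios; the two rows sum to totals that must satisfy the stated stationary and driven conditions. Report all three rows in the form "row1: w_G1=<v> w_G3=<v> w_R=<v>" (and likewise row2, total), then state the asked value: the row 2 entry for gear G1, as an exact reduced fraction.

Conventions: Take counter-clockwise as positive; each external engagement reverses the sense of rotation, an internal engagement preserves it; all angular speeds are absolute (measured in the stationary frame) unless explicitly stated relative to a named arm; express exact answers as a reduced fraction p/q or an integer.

planetary set (40T centre, 30T on arm, 100T internal) — Willis relation
superposition row 1 [locked train]: every member turns x
row 2: sun turns y, ring = −(40/100)·y, arm 0
boundary: total ω_ring = x − (40/100)·y = 0 and total ω_arm = x = 1  ⇒  y = 5/2, x = 1
row 2 ring = −(40/100)·5/2 = -1
totals (row 1 + row 2): sun 1 + 5/2 = 7/2, ring 1 + (-1) = 0, arm 1 + 0 = 1
asked cell (row2, sun) = 5/2

row1: w_G1=1 w_G3=1 w_R=1
row2: w_G1=5/2 w_G3=-1 w_R=0
total: w_G1=7/2 w_G3=0 w_R=1
asked value: 5/2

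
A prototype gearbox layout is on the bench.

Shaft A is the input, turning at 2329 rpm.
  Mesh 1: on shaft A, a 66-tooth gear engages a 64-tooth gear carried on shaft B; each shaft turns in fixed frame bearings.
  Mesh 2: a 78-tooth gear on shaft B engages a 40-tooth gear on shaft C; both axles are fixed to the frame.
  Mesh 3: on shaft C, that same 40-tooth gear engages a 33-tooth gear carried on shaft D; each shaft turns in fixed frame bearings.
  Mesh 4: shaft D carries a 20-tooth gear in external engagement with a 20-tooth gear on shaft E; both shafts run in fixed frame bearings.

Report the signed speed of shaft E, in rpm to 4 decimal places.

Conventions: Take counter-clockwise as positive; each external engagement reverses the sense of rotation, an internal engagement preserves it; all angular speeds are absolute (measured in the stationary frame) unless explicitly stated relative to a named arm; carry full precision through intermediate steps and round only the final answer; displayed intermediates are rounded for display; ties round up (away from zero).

topology: fixed-axis compound train — 4 meshes, A→E
mesh 1 [66T→64T]: ω = 2329.0000×66/64 = 2401.7813 rpm, sense flips to −
mesh 2 [78T→40T]: ω = 2401.7813×78/40 = 4683.4734 rpm, sense flips to +
mesh 3 [40T→33T]: ω = 4683.4734×40/33 = 5676.9375 rpm, sense flips to −
mesh 4 [20T→20T]: ω = 5676.9375×20/20 = 5676.9375 rpm, sense flips to +
signed output speed = +5676.9375 rpm

+5676.9375 rpm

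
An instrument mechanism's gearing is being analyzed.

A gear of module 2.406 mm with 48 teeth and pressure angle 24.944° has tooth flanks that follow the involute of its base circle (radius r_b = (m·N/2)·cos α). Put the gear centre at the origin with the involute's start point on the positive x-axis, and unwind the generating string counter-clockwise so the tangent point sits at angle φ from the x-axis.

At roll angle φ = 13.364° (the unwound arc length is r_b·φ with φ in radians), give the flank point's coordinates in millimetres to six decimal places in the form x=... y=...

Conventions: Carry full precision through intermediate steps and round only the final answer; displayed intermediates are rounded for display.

class = single-mesh tooth geometry [base-circle involute, m = 2.406, 48T]
pitch radius r_p = m·N/2 = 2.406·48/2 = 57.744000
base radius r_b = r_p·cos α = 57.744000·cos 24.944° = 52.357664
roll angle φ = 13.364° = 0.23324580 rad
x = r_b·(cos φ + φ·sin φ) = 53.762574
y = r_b·(sin φ − φ·cos φ) = 0.220260

x=53.762574 y=0.220260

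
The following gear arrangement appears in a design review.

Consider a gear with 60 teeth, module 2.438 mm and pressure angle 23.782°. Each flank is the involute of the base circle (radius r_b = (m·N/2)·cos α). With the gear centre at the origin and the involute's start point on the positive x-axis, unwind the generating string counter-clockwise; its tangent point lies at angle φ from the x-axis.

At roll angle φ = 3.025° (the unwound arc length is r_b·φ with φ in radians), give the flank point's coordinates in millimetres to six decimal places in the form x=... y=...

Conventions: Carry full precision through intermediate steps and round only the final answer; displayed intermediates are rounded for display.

recognized (one wheel, involute flank): single-mesh tooth geometry, m = 2.438, N = 60
pitch radius r_p = m·N/2 = 2.438·60/2 = 73.140000
base radius r_b = r_p·cos α = 73.140000·cos 23.782° = 66.929419
roll angle φ = 3.025° = 0.05279621 rad
x = r_b·(cos φ + φ·sin φ) = 67.022635
y = r_b·(sin φ − φ·cos φ) = 0.003282

x=67.022635 y=0.003282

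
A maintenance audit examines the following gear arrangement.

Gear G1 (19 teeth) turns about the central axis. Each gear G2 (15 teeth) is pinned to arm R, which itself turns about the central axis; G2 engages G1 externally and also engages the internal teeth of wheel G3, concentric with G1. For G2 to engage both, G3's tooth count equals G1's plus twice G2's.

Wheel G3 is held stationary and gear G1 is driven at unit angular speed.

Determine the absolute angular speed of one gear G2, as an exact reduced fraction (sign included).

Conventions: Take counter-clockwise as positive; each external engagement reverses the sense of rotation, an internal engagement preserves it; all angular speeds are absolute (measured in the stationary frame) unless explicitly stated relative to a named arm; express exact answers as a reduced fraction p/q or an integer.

planetary set (19T centre, 15T on arm, 49T internal) — Willis relation
ring teeth: 19 + 2·15 = 49
19(ω_sun−ω_arm) = −49(ω_ring−ω_arm),  ω_ring = 0, ω_sun = 1
19(1−ω_arm) = −49(0−ω_arm)  ⇒  68·ω_arm = 19  ⇒  ω_arm = 19/68
sun–planet mesh: 19·(1−19/68) = −15·(ω_p−ω_arm)  ⇒  ω_p−ω_arm = -931/1020
ω_p = 19/68 − 931/1020 = -19/30
exact speed ratio = -19/30

-19/30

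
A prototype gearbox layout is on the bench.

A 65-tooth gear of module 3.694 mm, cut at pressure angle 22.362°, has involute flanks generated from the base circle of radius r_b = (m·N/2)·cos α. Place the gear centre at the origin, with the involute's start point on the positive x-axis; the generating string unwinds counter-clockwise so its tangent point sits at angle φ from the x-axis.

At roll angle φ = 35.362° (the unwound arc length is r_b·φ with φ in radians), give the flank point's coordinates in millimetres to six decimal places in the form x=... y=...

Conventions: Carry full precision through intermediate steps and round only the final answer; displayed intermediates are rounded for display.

x=130.201086 y=8.373648

single-mesh involute tooth geometry (65T wheel at module 3.694)
pitch radius r_p = m·N/2 = 3.694·65/2 = 120.055000
base radius r_b = r_p·cos α = 120.055000·cos 22.362° = 111.026692
roll angle φ = 35.362° = 0.61718333 rad
x = r_b·(cos φ + φ·sin φ) = 130.201086
y = r_b·(sin φ − φ·cos φ) = 8.373648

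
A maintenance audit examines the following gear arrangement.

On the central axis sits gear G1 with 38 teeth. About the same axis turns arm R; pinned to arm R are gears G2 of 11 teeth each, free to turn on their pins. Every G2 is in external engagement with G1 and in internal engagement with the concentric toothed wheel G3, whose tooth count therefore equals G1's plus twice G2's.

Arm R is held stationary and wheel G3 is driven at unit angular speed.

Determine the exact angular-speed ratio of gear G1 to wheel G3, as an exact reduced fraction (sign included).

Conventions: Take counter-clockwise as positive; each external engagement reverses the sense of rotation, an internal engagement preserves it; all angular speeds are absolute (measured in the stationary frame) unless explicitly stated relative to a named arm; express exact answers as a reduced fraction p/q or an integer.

topology: planetary set — G1 38T / G2 11T / G3 60T, arm = carrier (Willis)
ring teeth: 38 + 2·11 = 60
38(ω_sun−ω_arm) = −60(ω_ring−ω_arm),  ω_arm = 0, ω_ring = 1
ω_sun = 0 − (60/38)(1−0) = -30/19
ω_out/ω_in = -30/19

-30/19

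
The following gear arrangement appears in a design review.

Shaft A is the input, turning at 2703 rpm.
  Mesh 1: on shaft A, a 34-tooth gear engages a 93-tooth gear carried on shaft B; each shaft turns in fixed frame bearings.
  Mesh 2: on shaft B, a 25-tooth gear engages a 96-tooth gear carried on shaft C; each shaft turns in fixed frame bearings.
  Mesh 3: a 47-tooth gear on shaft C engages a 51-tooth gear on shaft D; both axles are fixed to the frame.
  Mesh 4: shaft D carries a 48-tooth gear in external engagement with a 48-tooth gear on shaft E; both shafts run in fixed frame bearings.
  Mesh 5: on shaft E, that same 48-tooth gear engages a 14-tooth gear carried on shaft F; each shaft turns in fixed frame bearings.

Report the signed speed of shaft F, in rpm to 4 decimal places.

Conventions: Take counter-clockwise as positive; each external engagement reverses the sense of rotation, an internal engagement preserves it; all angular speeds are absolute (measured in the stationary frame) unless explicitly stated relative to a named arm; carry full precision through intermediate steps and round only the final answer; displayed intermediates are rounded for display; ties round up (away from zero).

class = fixed-axis compound train [5 meshes; 5 ratios multiply, 5 sense flips]
mesh 1 [34T→93T]: ω = 2703.0000×34/93 = 988.1935 rpm, sense flips to −
mesh 2 [25T→96T]: ω = 988.1935×25/96 = 257.3421 rpm, sense flips to +
mesh 3 [47T→51T]: ω = 257.3421×47/51 = 237.1584 rpm, sense flips to −
mesh 4 [48T→48T]: ω = 237.1584×48/48 = 237.1584 rpm, sense flips to +
mesh 5 [48T→14T]: ω = 237.1584×48/14 = 813.1144 rpm, sense flips to −
signed output speed = -813.1144 rpm

-813.1144 rpm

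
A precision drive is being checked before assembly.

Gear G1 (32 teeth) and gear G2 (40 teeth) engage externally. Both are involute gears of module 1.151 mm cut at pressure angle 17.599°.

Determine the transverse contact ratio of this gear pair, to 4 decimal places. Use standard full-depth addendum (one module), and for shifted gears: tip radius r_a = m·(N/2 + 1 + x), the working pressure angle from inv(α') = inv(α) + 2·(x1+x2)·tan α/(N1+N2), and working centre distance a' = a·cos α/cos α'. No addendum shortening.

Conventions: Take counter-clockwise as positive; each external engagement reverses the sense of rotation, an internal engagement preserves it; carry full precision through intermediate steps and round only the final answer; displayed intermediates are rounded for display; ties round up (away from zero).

topology: single-mesh involute geometry — m = 1.151, 32T/40T pair
base radii: r_b1 = 17.554057, r_b2 = 21.942571
tip radii: r_a1 = 19.567000, r_a2 = 24.171000
no profile shift: α' = α, a' = a
action lengths: √(r_a1²−r_b1²) = 8.644223, √(r_a2²−r_b2²) = 10.137102
base pitch p_b = π·m·cos α = 3.446731
CR = (8.644223 + 10.137102 − 41.436000·sin 17.59900°)/3.446731 = 1.814187
contact ratio ≈ 1.8142

1.8142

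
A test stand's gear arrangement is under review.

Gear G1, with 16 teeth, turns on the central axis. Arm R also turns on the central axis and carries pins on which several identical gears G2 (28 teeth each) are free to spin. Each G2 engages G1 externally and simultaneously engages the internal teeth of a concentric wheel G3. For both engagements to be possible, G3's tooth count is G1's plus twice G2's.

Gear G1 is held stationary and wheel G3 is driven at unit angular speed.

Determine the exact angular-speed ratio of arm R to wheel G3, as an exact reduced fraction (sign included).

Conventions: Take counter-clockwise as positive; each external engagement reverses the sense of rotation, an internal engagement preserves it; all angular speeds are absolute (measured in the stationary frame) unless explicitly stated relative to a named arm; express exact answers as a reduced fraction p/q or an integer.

9/11

class = planetary set [G3 = 16+2·28 = 72; Willis about the carrier]
ring teeth: 16 + 2·28 = 72
16(ω_sun−ω_arm) = −72(ω_ring−ω_arm),  ω_sun = 0, ω_ring = 1
16(0−ω_arm) = −72(1−ω_arm)  ⇒  88·ω_arm = 72  ⇒  ω_arm = 9/11
ω_out/ω_in = 9/11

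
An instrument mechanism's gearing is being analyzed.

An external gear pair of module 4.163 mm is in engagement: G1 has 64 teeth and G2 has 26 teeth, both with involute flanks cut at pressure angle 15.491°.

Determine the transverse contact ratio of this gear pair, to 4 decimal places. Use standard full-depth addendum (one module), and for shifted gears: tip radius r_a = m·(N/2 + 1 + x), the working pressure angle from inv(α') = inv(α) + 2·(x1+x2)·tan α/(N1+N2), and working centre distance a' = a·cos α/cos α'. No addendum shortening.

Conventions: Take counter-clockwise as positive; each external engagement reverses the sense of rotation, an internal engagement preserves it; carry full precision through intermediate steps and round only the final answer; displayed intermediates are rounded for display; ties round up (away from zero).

1.9752

topology: single-mesh involute geometry — m = 4.163, 64T/26T pair
base radii: r_b1 = 128.376585, r_b2 = 52.152988
tip radii: r_a1 = 137.379000, r_a2 = 58.282000
no profile shift: α' = α, a' = a
action lengths: √(r_a1²−r_b1²) = 48.912596, √(r_a2²−r_b2²) = 26.016483
base pitch p_b = π·m·cos α = 12.603342
CR = (48.912596 + 26.016483 − 187.335000·sin 15.49100°)/12.603342 = 1.975217
contact ratio ≈ 1.9752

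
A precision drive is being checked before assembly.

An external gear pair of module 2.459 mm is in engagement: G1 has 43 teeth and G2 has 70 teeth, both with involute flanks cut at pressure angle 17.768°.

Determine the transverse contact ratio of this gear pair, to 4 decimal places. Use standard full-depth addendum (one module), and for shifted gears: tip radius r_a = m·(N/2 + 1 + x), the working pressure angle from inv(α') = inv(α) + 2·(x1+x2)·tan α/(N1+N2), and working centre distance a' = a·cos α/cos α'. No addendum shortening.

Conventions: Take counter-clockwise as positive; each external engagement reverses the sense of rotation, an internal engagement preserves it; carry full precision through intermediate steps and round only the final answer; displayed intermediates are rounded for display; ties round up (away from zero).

1.9027

topology: single-mesh involute geometry — m = 2.459, 43T/70T pair
base radii: r_b1 = 50.346671, r_b2 = 81.959697
tip radii: r_a1 = 55.327500, r_a2 = 88.524000
no profile shift: α' = α, a' = a
action lengths: √(r_a1²−r_b1²) = 22.942209, √(r_a2²−r_b2²) = 33.453050
base pitch p_b = π·m·cos α = 7.356685
CR = (22.942209 + 33.453050 − 138.933500·sin 17.76800°)/7.356685 = 1.902736
contact ratio ≈ 1.9027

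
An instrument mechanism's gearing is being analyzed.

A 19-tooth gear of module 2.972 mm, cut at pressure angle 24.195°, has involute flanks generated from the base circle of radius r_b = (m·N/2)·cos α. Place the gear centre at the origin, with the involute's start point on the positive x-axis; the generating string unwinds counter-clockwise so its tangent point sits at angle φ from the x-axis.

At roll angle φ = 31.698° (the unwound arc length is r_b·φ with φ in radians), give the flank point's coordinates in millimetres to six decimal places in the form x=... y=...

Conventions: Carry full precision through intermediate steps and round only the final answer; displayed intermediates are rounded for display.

recognized (one wheel, involute flank): single-mesh tooth geometry, m = 2.972, N = 19
pitch radius r_p = m·N/2 = 2.972·19/2 = 28.234000
base radius r_b = r_p·cos α = 28.234000·cos 24.195° = 25.753809
roll angle φ = 31.698° = 0.55323447 rad
x = r_b·(cos φ + φ·sin φ) = 29.398541
y = r_b·(sin φ − φ·cos φ) = 1.409603

x=29.398541 y=1.409603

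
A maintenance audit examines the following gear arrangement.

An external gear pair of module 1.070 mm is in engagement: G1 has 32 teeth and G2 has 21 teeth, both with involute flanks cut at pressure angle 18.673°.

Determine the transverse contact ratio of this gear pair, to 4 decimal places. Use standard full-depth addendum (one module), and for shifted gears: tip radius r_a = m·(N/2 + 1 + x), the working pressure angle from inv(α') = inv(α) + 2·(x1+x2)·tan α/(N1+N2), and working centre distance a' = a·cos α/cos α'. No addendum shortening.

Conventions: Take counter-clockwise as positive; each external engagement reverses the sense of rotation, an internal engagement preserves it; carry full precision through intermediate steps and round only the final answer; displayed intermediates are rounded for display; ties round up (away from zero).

recognized (one external pair, fixed centres): single-mesh tooth geometry, m = 1.070, N1 = 32, N2 = 21
base radii: r_b1 = 16.218825, r_b2 = 10.643604
tip radii: r_a1 = 18.190000, r_a2 = 12.305000
no profile shift: α' = α, a' = a
action lengths: √(r_a1²−r_b1²) = 8.235644, √(r_a2²−r_b2²) = 6.174684
base pitch p_b = π·m·cos α = 3.184559
CR = (8.235644 + 6.174684 − 28.355000·sin 18.67300°)/3.184559 = 1.674331
contact ratio ≈ 1.6743

1.6743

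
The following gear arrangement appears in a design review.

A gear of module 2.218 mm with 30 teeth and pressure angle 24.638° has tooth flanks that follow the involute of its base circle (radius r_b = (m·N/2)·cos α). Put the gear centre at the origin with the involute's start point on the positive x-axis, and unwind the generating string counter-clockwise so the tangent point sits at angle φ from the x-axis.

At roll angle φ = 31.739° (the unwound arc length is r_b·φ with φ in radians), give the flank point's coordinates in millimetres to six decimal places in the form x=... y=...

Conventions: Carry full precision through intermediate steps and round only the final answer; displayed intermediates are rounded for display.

class = single-mesh tooth geometry [base-circle involute, m = 2.218, 30T]
pitch radius r_p = m·N/2 = 2.218·30/2 = 33.270000
base radius r_b = r_p·cos α = 33.270000·cos 24.638° = 30.241093
roll angle φ = 31.739° = 0.55395005 rad
x = r_b·(cos φ + φ·sin φ) = 34.531065
y = r_b·(sin φ − φ·cos φ) = 1.661508

x=34.531065 y=1.661508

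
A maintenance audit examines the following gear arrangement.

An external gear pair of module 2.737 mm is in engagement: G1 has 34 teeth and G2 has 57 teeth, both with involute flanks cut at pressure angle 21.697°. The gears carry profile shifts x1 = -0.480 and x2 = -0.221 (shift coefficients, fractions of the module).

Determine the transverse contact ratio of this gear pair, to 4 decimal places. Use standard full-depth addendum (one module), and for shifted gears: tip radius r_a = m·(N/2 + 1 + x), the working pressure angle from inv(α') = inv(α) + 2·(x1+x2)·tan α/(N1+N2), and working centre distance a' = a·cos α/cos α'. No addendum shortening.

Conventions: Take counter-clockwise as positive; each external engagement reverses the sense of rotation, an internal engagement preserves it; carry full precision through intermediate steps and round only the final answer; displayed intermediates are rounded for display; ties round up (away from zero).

1.8403

class = single-mesh tooth geometry [involute pair 34T × 57T, m = 2.737]
base radii: r_b1 = 43.232510, r_b2 = 72.478032
tip radii: r_a1 = 47.952240, r_a2 = 80.136623
inv(α') = inv(21.697°) + 2·(-0.480-0.221)·tan α/(34+57) = 0.01307350  ⇒  α' = 19.17155°
a' = a·cos α / cos α' = 124.5335·cos 21.697°/cos 19.17155° = 122.504705
action lengths: √(r_a1²−r_b1²) = 20.745298, √(r_a2²−r_b2²) = 34.187911
base pitch p_b = π·m·cos α = 7.989349
CR = (20.745298 + 34.187911 − 122.504705·sin 19.17155°)/7.989349 = 1.840320
contact ratio ≈ 1.8403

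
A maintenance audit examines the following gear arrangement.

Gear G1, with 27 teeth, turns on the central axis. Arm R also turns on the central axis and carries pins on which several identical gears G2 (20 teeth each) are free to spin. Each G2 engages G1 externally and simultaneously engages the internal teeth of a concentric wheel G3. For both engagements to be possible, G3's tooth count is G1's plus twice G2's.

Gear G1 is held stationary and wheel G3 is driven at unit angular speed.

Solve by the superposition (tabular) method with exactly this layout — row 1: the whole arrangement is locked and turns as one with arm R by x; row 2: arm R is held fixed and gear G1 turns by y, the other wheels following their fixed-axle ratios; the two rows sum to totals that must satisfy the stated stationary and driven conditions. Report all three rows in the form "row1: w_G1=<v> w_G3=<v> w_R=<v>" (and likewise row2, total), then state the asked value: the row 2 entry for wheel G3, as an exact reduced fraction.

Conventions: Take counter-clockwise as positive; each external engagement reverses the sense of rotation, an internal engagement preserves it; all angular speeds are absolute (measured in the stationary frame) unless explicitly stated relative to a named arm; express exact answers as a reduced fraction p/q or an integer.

recognized (axles ride arm R): planetary set, 27/20/67 teeth
row 1 — lock + rotate with arm: ω_sun = ω_ring = ω_arm = x
row 2: sun turns y, ring = −(27/67)·y, arm 0
boundary: total ω_sun = x + y = 0 and total ω_ring = x − (27/67)·y = 1  ⇒  y = -67/94, x = 67/94
row 2 ring = −(27/67)·(-67/94) = 27/94
totals (row 1 + row 2): sun 67/94 + (-67/94) = 0, ring 67/94 + 27/94 = 1, arm 67/94 + 0 = 67/94
asked cell (row2, ring) = 27/94

row1: w_G1=67/94 w_G3=67/94 w_R=67/94
row2: w_G1=-67/94 w_G3=27/94 w_R=0
total: w_G1=0 w_G3=1 w_R=67/94
asked value: 27/94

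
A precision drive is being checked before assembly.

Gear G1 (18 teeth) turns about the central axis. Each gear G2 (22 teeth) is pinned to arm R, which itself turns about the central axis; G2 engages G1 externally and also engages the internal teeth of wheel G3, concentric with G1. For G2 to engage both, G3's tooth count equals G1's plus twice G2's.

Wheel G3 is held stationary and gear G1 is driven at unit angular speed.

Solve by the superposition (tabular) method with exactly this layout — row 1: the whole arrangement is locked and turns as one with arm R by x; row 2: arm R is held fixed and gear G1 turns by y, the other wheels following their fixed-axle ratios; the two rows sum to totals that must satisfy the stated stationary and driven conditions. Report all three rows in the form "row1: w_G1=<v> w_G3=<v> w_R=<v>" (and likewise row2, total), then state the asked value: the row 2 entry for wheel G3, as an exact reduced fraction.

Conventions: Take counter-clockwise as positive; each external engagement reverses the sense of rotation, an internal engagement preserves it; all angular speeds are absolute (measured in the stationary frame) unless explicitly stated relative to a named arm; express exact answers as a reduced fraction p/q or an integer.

row1: w_G1=9/40 w_G3=9/40 w_R=9/40
row2: w_G1=31/40 w_G3=-9/40 w_R=0
total: w_G1=1 w_G3=0 w_R=9/40
asked value: -9/40

topology: planetary set — G1 18T / G2 22T / G3 62T, arm = carrier (Willis)
superposition row 1 [locked train]: every member turns x
superposition row 2 [arm held]: sun y, ring −(18/62)·y, arm 0
boundary: total ω_ring = x − (18/62)·y = 0 and total ω_sun = x + y = 1  ⇒  y = 31/40, x = 9/40
row 2 ring = −(18/62)·31/40 = -9/40
totals (row 1 + row 2): sun 9/40 + 31/40 = 1, ring 9/40 + (-9/40) = 0, arm 9/40 + 0 = 9/40
asked cell (row2, ring) = -9/40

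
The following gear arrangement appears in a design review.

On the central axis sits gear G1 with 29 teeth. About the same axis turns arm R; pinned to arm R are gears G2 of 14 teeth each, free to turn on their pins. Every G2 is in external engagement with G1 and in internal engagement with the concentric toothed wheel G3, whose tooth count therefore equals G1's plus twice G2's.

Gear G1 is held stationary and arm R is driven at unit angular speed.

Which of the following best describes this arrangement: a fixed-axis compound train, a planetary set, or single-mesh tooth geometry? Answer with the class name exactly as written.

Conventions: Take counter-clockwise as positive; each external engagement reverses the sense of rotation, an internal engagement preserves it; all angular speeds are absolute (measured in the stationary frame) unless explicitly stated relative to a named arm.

topology: planetary set — G1 29T / G2 14T / G3 57T, arm = carrier (Willis)
classification: planetary set

planetary set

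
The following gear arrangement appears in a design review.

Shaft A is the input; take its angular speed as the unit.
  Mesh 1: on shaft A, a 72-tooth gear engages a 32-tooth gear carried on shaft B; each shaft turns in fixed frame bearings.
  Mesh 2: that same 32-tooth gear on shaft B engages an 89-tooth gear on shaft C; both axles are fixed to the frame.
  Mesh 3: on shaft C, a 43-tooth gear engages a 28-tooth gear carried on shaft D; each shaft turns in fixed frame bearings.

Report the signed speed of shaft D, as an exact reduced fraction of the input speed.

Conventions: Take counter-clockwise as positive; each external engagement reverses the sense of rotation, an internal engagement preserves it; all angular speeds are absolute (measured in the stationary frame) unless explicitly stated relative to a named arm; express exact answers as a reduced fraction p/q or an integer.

-774/623

3-mesh fixed-axis compound train (all bearings frame-fixed)
mesh 1 [72T→32T]: |ω|/ω_in = 1×72/32 = 9/4, sense flips to −
mesh 2 [32T→89T]: |ω|/ω_in = (9/4)×32/89 = 72/89, sense flips to +
mesh 3 [43T→28T]: |ω|/ω_in = (72/89)×43/28 = 774/623, sense flips to −
signed output speed (× input speed) = -774/623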